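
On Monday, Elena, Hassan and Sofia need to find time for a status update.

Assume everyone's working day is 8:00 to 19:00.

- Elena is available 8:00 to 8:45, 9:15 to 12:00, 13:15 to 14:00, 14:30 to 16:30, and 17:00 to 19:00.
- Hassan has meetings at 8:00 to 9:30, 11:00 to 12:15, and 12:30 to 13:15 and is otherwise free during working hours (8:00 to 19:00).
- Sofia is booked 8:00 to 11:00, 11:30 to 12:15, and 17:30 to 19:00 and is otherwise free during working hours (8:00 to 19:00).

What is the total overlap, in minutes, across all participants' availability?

195 minutes

Hassan free within 08:00–19:00: 09:30–11:00, 12:15–12:30, 13:15–19:00.
Sofia free within 08:00–19:00: 11:00–11:30, 12:15–17:30.
Elena ∩ Hassan: 09:30–11:00, 13:15–14:00, 14:30–16:30, 17:00–19:00.
Elena ∩ Hassan ∩ Sofia: 13:15–14:00, 14:30–16:30, 17:00–17:30.
Total common minutes: 45 + 120 + 30 = 195.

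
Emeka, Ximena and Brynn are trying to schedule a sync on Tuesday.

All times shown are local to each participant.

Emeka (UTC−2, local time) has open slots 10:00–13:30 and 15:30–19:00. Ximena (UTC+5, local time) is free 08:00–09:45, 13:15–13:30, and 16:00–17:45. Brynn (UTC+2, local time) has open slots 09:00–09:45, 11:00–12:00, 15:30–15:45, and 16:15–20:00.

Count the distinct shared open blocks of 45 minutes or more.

0

Emeka → UTC: 12:00–15:30, 17:30–21:00.
Ximena → UTC: 03:00–04:45, 08:15–08:30, 11:00–12:45.
Brynn → UTC: 07:00–07:45, 09:00–10:00, 13:30–13:45, 14:15–18:00.
Emeka ∩ Ximena: 12:00–12:45.
Emeka ∩ Ximena ∩ Brynn: (none).
Windows ≥ 45 min: (none).
That's 0 windows.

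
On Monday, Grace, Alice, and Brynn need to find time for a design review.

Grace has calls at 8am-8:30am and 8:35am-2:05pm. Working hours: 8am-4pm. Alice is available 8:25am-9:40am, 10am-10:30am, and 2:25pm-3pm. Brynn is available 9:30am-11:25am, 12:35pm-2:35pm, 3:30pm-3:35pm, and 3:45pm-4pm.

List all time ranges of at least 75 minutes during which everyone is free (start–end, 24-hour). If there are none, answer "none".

Grace free within 08:00–16:00: 08:30–08:35, 14:05–16:00.
Grace ∩ Alice: 08:30–08:35, 14:25–15:00.
Grace ∩ Alice ∩ Brynn: 14:25–14:35.
Windows ≥ 75 min: (none).

none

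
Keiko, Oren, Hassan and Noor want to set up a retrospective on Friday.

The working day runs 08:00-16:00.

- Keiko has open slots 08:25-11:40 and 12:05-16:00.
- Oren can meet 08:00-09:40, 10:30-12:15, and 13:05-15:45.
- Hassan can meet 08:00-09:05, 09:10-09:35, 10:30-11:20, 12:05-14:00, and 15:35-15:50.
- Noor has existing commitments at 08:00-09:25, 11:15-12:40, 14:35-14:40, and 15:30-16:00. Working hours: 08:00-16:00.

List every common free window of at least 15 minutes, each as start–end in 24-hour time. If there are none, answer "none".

Noor free within 08:00–16:00: 09:25–11:15, 12:40–14:35, 14:40–15:30.
Keiko ∩ Oren: 08:25–09:40, 10:30–11:40, 12:05–12:15, 13:05–15:45.
Keiko ∩ Oren ∩ Hassan: 08:25–09:05, 09:10–09:35, 10:30–11:20, 12:05–12:15, 13:05–14:00, 15:35–15:45.
Keiko ∩ Oren ∩ Hassan ∩ Noor: 09:25–09:35, 10:30–11:15, 13:05–14:00.
Windows ≥ 15 min: 10:30–11:15, 13:05–14:00.

10:30–11:15, 13:05–14:00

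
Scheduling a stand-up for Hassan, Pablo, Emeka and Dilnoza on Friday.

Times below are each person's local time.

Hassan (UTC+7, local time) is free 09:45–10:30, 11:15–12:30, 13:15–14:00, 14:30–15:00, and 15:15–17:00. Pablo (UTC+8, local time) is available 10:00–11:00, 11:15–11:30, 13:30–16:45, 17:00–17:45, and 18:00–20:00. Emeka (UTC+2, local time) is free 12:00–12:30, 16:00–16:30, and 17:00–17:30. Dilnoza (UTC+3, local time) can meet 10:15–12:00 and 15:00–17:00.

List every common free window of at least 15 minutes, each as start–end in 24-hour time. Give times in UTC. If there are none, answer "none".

Hassan → UTC: 02:45–03:30, 04:15–05:30, 06:15–07:00, 07:30–08:00, 08:15–10:00.
Pablo → UTC: 02:00–03:00, 03:15–03:30, 05:30–08:45, 09:00–09:45, 10:00–12:00.
Emeka → UTC: 10:00–10:30, 14:00–14:30, 15:00–15:30.
Dilnoza → UTC: 07:15–09:00, 12:00–14:00.
Hassan ∩ Pablo: 02:45–03:00, 03:15–03:30, 06:15–07:00, 07:30–08:00, 08:15–08:45, 09:00–09:45.
Hassan ∩ Pablo ∩ Emeka: (none).
Hassan ∩ Pablo ∩ Emeka ∩ Dilnoza: (none).
Windows ≥ 15 min: (none).

none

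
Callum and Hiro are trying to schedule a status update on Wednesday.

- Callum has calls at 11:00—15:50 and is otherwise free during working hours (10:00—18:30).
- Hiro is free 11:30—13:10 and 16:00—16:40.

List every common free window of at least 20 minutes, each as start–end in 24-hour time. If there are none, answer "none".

16:00–16:40

Callum free within 10:00–18:30: 10:00–11:00, 15:50–18:30.
Callum ∩ Hiro: 16:00–16:40.
Windows ≥ 20 min: 16:00–16:40.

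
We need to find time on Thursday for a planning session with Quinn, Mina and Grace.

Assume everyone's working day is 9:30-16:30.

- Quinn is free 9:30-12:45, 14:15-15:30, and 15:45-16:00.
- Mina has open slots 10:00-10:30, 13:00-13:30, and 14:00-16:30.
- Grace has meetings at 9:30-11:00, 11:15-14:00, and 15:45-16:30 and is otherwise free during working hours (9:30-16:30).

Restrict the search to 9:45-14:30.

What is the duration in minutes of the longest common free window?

Grace free within 09:30–16:30: 11:00–11:15, 14:00–15:45.
Quinn ∩ Mina: 10:00–10:30, 14:15–15:30, 15:45–16:00.
Quinn ∩ Mina ∩ Grace: 14:15–15:30.
Restricted to 09:45–14:30: 14:15–14:30.
Single common window of 15 minutes.

15 minutes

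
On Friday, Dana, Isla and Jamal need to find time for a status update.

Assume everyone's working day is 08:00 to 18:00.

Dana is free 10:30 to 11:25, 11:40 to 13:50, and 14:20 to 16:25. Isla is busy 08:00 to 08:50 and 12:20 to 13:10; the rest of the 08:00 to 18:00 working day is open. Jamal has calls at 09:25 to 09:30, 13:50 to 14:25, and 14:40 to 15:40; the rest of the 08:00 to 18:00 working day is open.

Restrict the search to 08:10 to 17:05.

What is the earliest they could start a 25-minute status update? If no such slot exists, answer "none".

10:30

Isla free within 08:00–18:00: 08:50–12:20, 13:10–18:00.
Jamal free within 08:00–18:00: 08:00–09:25, 09:30–13:50, 14:25–14:40, 15:40–18:00.
Dana ∩ Isla: 10:30–11:25, 11:40–12:20, 13:10–13:50, 14:20–16:25.
Dana ∩ Isla ∩ Jamal: 10:30–11:25, 11:40–12:20, 13:10–13:50, 14:25–14:40, 15:40–16:25.
Restricted to 08:10–17:05: 10:30–11:25, 11:40–12:20, 13:10–13:50, 14:25–14:40, 15:40–16:25.
Windows ≥ 25 min: 10:30–11:25, 11:40–12:20, 13:10–13:50, 15:40–16:25.
Earliest such window starts at 10:30.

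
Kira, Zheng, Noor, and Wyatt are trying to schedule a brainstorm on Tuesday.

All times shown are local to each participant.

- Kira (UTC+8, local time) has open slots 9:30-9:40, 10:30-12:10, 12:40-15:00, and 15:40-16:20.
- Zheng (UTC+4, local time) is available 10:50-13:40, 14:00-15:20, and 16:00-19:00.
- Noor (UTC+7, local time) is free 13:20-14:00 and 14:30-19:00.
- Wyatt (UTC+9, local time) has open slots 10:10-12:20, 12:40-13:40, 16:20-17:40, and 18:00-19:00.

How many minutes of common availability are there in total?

Kira → UTC: 01:30–01:40, 02:30–04:10, 04:40–07:00, 07:40–08:20.
Zheng → UTC: 06:50–09:40, 10:00–11:20, 12:00–15:00.
Noor → UTC: 06:20–07:00, 07:30–12:00.
Wyatt → UTC: 01:10–03:20, 03:40–04:40, 07:20–08:40, 09:00–10:00.
Kira ∩ Zheng: 06:50–07:00, 07:40–08:20.
Kira ∩ Zheng ∩ Noor: 06:50–07:00, 07:40–08:20.
Kira ∩ Zheng ∩ Noor ∩ Wyatt: 07:40–08:20.
Total common minutes: 40.

40 minutes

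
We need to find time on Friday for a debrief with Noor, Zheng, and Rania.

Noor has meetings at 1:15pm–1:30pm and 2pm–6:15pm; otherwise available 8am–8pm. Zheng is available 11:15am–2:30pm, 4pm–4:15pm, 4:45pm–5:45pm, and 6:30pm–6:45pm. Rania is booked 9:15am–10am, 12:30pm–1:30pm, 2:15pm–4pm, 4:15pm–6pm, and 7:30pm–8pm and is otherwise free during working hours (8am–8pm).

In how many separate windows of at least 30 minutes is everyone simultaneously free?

Noor free within 08:00–20:00: 08:00–13:15, 13:30–14:00, 18:15–20:00.
Rania free within 08:00–20:00: 08:00–09:15, 10:00–12:30, 13:30–14:15, 16:00–16:15, 18:00–19:30.
Noor ∩ Zheng: 11:15–13:15, 13:30–14:00, 18:30–18:45.
Noor ∩ Zheng ∩ Rania: 11:15–12:30, 13:30–14:00, 18:30–18:45.
Windows ≥ 30 min: 11:15–12:30, 13:30–14:00.
That's 2 windows.

2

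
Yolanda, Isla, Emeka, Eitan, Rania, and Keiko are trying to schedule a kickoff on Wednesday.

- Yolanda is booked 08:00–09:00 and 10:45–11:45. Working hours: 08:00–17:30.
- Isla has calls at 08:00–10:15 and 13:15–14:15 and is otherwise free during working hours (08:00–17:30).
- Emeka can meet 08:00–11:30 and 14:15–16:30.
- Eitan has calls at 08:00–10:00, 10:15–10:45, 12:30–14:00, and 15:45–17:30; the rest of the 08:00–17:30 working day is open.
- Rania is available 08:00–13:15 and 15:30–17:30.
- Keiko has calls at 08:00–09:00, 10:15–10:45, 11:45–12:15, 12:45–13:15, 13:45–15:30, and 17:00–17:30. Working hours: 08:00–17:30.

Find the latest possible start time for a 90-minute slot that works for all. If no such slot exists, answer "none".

Yolanda free within 08:00–17:30: 09:00–10:45, 11:45–17:30.
Isla free within 08:00–17:30: 10:15–13:15, 14:15–17:30.
Eitan free within 08:00–17:30: 10:00–10:15, 10:45–12:30, 14:00–15:45.
Keiko free within 08:00–17:30: 09:00–10:15, 10:45–11:45, 12:15–12:45, 13:15–13:45, 15:30–17:00.
Yolanda ∩ Isla: 10:15–10:45, 11:45–13:15, 14:15–17:30.
Yolanda ∩ Isla ∩ Emeka: 10:15–10:45, 14:15–16:30.
Yolanda ∩ Isla ∩ Emeka ∩ Eitan: 14:15–15:45.
Yolanda ∩ Isla ∩ Emeka ∩ Eitan ∩ Rania: 15:30–15:45.
Yolanda ∩ Isla ∩ Emeka ∩ Eitan ∩ Rania ∩ Keiko: 15:30–15:45.
Windows ≥ 90 min: (none).

none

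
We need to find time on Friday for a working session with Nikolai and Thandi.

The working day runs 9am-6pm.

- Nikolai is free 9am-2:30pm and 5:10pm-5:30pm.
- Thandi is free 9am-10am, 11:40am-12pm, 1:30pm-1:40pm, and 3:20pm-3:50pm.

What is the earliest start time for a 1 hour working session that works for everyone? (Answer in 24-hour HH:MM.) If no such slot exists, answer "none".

09:00

Nikolai ∩ Thandi: 09:00–10:00, 11:40–12:00, 13:30–13:40.
Windows ≥ 60 min: 09:00–10:00.
Earliest such window starts at 09:00.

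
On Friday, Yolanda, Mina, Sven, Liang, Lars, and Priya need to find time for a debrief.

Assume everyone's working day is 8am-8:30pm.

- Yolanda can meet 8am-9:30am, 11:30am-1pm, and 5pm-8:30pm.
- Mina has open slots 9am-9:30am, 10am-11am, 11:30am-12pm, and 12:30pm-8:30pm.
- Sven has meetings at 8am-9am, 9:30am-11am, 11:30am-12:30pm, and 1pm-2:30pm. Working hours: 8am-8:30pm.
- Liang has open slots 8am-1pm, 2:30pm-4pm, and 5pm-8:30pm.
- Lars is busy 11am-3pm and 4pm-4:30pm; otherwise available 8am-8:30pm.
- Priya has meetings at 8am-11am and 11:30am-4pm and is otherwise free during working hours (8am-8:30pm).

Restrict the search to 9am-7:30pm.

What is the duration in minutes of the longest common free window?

150 minutes

Sven free within 08:00–20:30: 09:00–09:30, 11:00–11:30, 12:30–13:00, 14:30–20:30.
Lars free within 08:00–20:30: 08:00–11:00, 15:00–16:00, 16:30–20:30.
Priya free within 08:00–20:30: 11:00–11:30, 16:00–20:30.
Yolanda ∩ Mina: 09:00–09:30, 11:30–12:00, 12:30–13:00, 17:00–20:30.
Yolanda ∩ Mina ∩ Sven: 09:00–09:30, 12:30–13:00, 17:00–20:30.
Yolanda ∩ Mina ∩ Sven ∩ Liang: 09:00–09:30, 12:30–13:00, 17:00–20:30.
Yolanda ∩ Mina ∩ Sven ∩ Liang ∩ Lars: 09:00–09:30, 17:00–20:30.
Yolanda ∩ Mina ∩ Sven ∩ Liang ∩ Lars ∩ Priya: 17:00–20:30.
Restricted to 09:00–19:30: 17:00–19:30.
Single common window of 150 minutes.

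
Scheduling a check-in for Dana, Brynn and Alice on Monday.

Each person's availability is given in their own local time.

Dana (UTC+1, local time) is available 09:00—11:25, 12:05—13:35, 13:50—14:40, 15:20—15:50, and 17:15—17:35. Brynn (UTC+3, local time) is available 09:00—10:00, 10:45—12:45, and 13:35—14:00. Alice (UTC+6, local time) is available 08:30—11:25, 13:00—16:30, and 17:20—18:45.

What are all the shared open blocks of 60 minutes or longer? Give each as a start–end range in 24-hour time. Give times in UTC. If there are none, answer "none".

Dana → UTC: 08:00–10:25, 11:05–12:35, 12:50–13:40, 14:20–14:50, 16:15–16:35.
Brynn → UTC: 06:00–07:00, 07:45–09:45, 10:35–11:00.
Alice → UTC: 02:30–05:25, 07:00–10:30, 11:20–12:45.
Dana ∩ Brynn: 08:00–09:45.
Dana ∩ Brynn ∩ Alice: 08:00–09:45.
Windows ≥ 60 min: 08:00–09:45.

08:00–09:45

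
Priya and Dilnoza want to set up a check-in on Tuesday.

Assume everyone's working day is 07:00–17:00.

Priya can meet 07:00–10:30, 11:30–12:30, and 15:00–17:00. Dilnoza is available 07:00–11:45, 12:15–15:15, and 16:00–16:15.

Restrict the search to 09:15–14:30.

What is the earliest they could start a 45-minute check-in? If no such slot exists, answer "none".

09:15

Priya ∩ Dilnoza: 07:00–10:30, 11:30–11:45, 12:15–12:30, 15:00–15:15, 16:00–16:15.
Restricted to 09:15–14:30: 09:15–10:30, 11:30–11:45, 12:15–12:30.
Windows ≥ 45 min: 09:15–10:30.
Earliest such window starts at 09:15.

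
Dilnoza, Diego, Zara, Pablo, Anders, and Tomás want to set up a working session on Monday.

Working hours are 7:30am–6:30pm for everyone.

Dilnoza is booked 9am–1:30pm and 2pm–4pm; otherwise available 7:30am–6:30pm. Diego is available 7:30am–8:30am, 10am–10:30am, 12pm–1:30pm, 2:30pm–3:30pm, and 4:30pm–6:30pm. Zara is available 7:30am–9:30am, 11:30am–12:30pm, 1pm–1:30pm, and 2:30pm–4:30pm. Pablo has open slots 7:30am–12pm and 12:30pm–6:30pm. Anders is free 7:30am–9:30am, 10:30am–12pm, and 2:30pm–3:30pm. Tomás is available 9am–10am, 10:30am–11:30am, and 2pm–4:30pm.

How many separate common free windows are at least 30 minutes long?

0

Dilnoza free within 07:30–18:30: 07:30–09:00, 13:30–14:00, 16:00–18:30.
Dilnoza ∩ Diego: 07:30–08:30, 16:30–18:30.
Dilnoza ∩ Diego ∩ Zara: 07:30–08:30.
Dilnoza ∩ Diego ∩ Zara ∩ Pablo: 07:30–08:30.
Dilnoza ∩ Diego ∩ Zara ∩ Pablo ∩ Anders: 07:30–08:30.
Dilnoza ∩ Diego ∩ Zara ∩ Pablo ∩ Anders ∩ Tomás: (none).
Windows ≥ 30 min: (none).
That's 0 windows.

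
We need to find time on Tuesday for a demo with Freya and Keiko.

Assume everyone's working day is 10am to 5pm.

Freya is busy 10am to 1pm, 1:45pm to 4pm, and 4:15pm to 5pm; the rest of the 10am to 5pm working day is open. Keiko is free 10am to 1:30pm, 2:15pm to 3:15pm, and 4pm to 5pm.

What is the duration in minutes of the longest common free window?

30 minutes

Freya free within 10:00–17:00: 13:00–13:45, 16:00–16:15.
Freya ∩ Keiko: 13:00–13:30, 16:00–16:15.
Common window lengths: 30, 15 min; longest is 30.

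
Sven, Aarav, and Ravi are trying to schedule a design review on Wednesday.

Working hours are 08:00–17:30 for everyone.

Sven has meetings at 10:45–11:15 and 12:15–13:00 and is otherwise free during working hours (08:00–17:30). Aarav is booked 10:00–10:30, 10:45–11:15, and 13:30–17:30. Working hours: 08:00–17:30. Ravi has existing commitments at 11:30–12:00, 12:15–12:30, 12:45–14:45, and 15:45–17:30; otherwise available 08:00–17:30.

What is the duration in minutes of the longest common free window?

120 minutes

Sven free within 08:00–17:30: 08:00–10:45, 11:15–12:15, 13:00–17:30.
Aarav free within 08:00–17:30: 08:00–10:00, 10:30–10:45, 11:15–13:30.
Ravi free within 08:00–17:30: 08:00–11:30, 12:00–12:15, 12:30–12:45, 14:45–15:45.
Sven ∩ Aarav: 08:00–10:00, 10:30–10:45, 11:15–12:15, 13:00–13:30.
Sven ∩ Aarav ∩ Ravi: 08:00–10:00, 10:30–10:45, 11:15–11:30, 12:00–12:15.
Common window lengths: 120, 15, 15, 15 min; longest is 120.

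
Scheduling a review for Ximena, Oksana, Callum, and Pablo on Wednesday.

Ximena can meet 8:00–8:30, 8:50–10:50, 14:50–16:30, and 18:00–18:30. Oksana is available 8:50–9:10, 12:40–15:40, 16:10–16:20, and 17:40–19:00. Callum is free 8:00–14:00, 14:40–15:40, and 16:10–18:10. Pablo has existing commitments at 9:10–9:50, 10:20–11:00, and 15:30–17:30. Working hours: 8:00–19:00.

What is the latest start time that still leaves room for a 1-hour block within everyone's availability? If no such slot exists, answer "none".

Pablo free within 08:00–19:00: 08:00–09:10, 09:50–10:20, 11:00–15:30, 17:30–19:00.
Ximena ∩ Oksana: 08:50–09:10, 14:50–15:40, 16:10–16:20, 18:00–18:30.
Ximena ∩ Oksana ∩ Callum: 08:50–09:10, 14:50–15:40, 16:10–16:20, 18:00–18:10.
Ximena ∩ Oksana ∩ Callum ∩ Pablo: 08:50–09:10, 14:50–15:30, 18:00–18:10.
Windows ≥ 60 min: (none).

none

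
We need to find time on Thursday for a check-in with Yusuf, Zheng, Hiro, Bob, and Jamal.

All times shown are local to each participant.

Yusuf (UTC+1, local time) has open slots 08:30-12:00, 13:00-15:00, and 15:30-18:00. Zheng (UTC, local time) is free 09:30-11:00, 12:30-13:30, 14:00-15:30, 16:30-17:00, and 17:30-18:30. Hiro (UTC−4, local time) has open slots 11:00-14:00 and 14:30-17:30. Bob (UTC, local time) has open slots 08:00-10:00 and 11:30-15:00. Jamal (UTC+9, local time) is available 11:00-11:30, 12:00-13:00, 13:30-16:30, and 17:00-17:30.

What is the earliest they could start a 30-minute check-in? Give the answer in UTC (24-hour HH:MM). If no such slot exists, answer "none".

none

Yusuf → UTC: 07:30–11:00, 12:00–14:00, 14:30–17:00.
Zheng → UTC: 09:30–11:00, 12:30–13:30, 14:00–15:30, 16:30–17:00, 17:30–18:30.
Hiro → UTC: 15:00–18:00, 18:30–21:30.
Bob → UTC: 08:00–10:00, 11:30–15:00.
Jamal → UTC: 02:00–02:30, 03:00–04:00, 04:30–07:30, 08:00–08:30.
Yusuf ∩ Zheng: 09:30–11:00, 12:30–13:30, 14:30–15:30, 16:30–17:00.
Yusuf ∩ Zheng ∩ Hiro: 15:00–15:30, 16:30–17:00.
Yusuf ∩ Zheng ∩ Hiro ∩ Bob: (none).
Yusuf ∩ Zheng ∩ Hiro ∩ Bob ∩ Jamal: (none).
Windows ≥ 30 min: (none).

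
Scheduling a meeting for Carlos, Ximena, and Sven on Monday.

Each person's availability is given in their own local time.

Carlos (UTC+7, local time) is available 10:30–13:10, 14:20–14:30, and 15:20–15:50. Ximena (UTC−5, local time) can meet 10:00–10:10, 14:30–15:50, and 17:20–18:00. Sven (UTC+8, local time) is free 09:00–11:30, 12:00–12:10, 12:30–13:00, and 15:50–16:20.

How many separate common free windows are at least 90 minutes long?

Carlos → UTC: 03:30–06:10, 07:20–07:30, 08:20–08:50.
Ximena → UTC: 15:00–15:10, 19:30–20:50, 22:20–23:00.
Sven → UTC: 01:00–03:30, 04:00–04:10, 04:30–05:00, 07:50–08:20.
Carlos ∩ Ximena: (none).
Carlos ∩ Ximena ∩ Sven: (none).
Windows ≥ 90 min: (none).
That's 0 windows.

0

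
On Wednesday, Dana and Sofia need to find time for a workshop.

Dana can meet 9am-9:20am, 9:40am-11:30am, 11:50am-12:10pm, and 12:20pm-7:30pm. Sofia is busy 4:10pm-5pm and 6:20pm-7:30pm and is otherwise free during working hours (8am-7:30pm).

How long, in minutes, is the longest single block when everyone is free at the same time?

Sofia free within 08:00–19:30: 08:00–16:10, 17:00–18:20.
Dana ∩ Sofia: 09:00–09:20, 09:40–11:30, 11:50–12:10, 12:20–16:10, 17:00–18:20.
Common window lengths: 20, 110, 20, 230, 80 min; longest is 230.

230 minutes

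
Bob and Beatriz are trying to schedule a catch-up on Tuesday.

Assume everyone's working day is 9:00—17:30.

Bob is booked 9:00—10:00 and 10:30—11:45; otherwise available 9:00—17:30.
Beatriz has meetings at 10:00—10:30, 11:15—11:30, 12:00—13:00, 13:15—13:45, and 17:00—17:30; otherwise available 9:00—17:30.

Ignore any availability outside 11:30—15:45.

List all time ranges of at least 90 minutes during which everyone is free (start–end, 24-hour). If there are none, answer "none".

13:45–15:45

Bob free within 09:00–17:30: 10:00–10:30, 11:45–17:30.
Beatriz free within 09:00–17:30: 09:00–10:00, 10:30–11:15, 11:30–12:00, 13:00–13:15, 13:45–17:00.
Bob ∩ Beatriz: 11:45–12:00, 13:00–13:15, 13:45–17:00.
Restricted to 11:30–15:45: 11:45–12:00, 13:00–13:15, 13:45–15:45.
Windows ≥ 90 min: 13:45–15:45.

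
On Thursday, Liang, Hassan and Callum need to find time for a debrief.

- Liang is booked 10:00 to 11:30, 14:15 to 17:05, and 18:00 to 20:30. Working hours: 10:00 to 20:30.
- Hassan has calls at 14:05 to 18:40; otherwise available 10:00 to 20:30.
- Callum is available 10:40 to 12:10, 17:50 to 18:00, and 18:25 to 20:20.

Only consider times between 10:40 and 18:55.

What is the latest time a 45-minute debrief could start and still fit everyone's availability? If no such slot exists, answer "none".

Liang free within 10:00–20:30: 11:30–14:15, 17:05–18:00.
Hassan free within 10:00–20:30: 10:00–14:05, 18:40–20:30.
Liang ∩ Hassan: 11:30–14:05.
Liang ∩ Hassan ∩ Callum: 11:30–12:10.
Restricted to 10:40–18:55: 11:30–12:10.
Windows ≥ 45 min: (none).

none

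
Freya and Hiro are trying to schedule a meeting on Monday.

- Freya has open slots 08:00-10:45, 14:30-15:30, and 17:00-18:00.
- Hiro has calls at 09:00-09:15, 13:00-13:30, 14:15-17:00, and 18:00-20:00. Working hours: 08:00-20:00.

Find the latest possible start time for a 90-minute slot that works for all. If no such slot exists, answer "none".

Hiro free within 08:00–20:00: 08:00–09:00, 09:15–13:00, 13:30–14:15, 17:00–18:00.
Freya ∩ Hiro: 08:00–09:00, 09:15–10:45, 17:00–18:00.
Windows ≥ 90 min: 09:15–10:45.
Latest start in the last window 09:15–10:45 is 10:45 − 90 min = 09:15.

09:15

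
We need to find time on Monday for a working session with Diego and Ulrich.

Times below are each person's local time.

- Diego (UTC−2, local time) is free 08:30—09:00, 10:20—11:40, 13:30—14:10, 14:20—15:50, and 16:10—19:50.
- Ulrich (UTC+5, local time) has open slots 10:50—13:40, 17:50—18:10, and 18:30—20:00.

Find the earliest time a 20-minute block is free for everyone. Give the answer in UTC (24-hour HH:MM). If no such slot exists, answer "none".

12:50

Diego → UTC: 10:30–11:00, 12:20–13:40, 15:30–16:10, 16:20–17:50, 18:10–21:50.
Ulrich → UTC: 05:50–08:40, 12:50–13:10, 13:30–15:00.
Diego ∩ Ulrich: 12:50–13:10, 13:30–13:40.
Windows ≥ 20 min: 12:50–13:10.
Earliest such window starts at 12:50.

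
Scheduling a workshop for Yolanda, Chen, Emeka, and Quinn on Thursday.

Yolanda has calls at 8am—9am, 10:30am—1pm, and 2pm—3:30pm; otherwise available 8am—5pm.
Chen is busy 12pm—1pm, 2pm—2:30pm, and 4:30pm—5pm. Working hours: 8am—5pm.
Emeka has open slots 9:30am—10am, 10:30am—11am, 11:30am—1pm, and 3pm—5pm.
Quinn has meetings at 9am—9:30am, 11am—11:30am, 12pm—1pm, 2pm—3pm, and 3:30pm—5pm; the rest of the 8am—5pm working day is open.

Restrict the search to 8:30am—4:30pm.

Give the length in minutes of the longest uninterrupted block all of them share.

Yolanda free within 08:00–17:00: 09:00–10:30, 13:00–14:00, 15:30–17:00.
Chen free within 08:00–17:00: 08:00–12:00, 13:00–14:00, 14:30–16:30.
Quinn free within 08:00–17:00: 08:00–09:00, 09:30–11:00, 11:30–12:00, 13:00–14:00, 15:00–15:30.
Yolanda ∩ Chen: 09:00–10:30, 13:00–14:00, 15:30–16:30.
Yolanda ∩ Chen ∩ Emeka: 09:30–10:00, 15:30–16:30.
Yolanda ∩ Chen ∩ Emeka ∩ Quinn: 09:30–10:00.
Restricted to 08:30–16:30: 09:30–10:00.
Single common window of 30 minutes.

30 minutes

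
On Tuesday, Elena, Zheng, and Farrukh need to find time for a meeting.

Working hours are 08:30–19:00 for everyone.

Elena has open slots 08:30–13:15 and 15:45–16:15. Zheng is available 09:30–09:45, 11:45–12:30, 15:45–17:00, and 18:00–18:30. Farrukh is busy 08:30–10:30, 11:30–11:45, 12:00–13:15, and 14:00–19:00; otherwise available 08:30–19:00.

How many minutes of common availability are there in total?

Farrukh free within 08:30–19:00: 10:30–11:30, 11:45–12:00, 13:15–14:00.
Elena ∩ Zheng: 09:30–09:45, 11:45–12:30, 15:45–16:15.
Elena ∩ Zheng ∩ Farrukh: 11:45–12:00.
Total common minutes: 15.

15 minutes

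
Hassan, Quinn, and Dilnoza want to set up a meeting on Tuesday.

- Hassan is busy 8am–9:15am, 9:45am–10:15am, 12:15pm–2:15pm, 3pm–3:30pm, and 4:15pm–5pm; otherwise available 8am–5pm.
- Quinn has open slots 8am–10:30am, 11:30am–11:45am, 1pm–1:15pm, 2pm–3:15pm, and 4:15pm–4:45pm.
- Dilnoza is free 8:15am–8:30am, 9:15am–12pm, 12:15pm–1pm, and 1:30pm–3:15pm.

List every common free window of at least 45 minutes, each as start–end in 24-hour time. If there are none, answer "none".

Hassan free within 08:00–17:00: 09:15–09:45, 10:15–12:15, 14:15–15:00, 15:30–16:15.
Hassan ∩ Quinn: 09:15–09:45, 10:15–10:30, 11:30–11:45, 14:15–15:00.
Hassan ∩ Quinn ∩ Dilnoza: 09:15–09:45, 10:15–10:30, 11:30–11:45, 14:15–15:00.
Windows ≥ 45 min: 14:15–15:00.

14:15–15:00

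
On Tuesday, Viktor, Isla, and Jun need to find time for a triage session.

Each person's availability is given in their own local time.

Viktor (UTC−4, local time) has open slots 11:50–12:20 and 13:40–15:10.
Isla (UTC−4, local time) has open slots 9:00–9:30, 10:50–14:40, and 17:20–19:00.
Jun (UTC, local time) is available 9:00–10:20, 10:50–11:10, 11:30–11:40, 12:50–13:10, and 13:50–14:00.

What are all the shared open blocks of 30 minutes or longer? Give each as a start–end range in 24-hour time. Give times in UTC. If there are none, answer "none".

none

Viktor → UTC: 15:50–16:20, 17:40–19:10.
Isla → UTC: 13:00–13:30, 14:50–18:40, 21:20–23:00.
Jun → UTC: 09:00–10:20, 10:50–11:10, 11:30–11:40, 12:50–13:10, 13:50–14:00.
Viktor ∩ Isla: 15:50–16:20, 17:40–18:40.
Viktor ∩ Isla ∩ Jun: (none).
Windows ≥ 30 min: (none).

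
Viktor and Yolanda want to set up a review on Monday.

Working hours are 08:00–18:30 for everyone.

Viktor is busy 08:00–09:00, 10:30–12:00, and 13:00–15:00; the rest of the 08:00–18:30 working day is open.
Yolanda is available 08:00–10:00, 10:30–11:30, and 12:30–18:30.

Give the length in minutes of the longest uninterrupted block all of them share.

Viktor free within 08:00–18:30: 09:00–10:30, 12:00–13:00, 15:00–18:30.
Viktor ∩ Yolanda: 09:00–10:00, 12:30–13:00, 15:00–18:30.
Common window lengths: 60, 30, 210 min; longest is 210.

210 minutes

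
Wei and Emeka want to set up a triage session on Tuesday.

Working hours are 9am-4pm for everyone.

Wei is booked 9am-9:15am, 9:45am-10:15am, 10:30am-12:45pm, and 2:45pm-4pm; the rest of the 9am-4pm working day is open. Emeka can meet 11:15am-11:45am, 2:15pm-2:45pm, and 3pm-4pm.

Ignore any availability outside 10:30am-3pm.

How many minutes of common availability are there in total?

30 minutes

Wei free within 09:00–16:00: 09:15–09:45, 10:15–10:30, 12:45–14:45.
Wei ∩ Emeka: 14:15–14:45.
Restricted to 10:30–15:00: 14:15–14:45.
Total common minutes: 30.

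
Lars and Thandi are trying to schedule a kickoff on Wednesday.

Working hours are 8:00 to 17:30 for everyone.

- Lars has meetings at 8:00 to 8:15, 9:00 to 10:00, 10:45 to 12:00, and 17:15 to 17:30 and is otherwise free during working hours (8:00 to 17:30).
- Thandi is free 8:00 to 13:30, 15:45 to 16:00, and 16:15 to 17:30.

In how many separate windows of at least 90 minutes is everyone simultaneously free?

Lars free within 08:00–17:30: 08:15–09:00, 10:00–10:45, 12:00–17:15.
Lars ∩ Thandi: 08:15–09:00, 10:00–10:45, 12:00–13:30, 15:45–16:00, 16:15–17:15.
Windows ≥ 90 min: 12:00–13:30.
That's 1 window.

1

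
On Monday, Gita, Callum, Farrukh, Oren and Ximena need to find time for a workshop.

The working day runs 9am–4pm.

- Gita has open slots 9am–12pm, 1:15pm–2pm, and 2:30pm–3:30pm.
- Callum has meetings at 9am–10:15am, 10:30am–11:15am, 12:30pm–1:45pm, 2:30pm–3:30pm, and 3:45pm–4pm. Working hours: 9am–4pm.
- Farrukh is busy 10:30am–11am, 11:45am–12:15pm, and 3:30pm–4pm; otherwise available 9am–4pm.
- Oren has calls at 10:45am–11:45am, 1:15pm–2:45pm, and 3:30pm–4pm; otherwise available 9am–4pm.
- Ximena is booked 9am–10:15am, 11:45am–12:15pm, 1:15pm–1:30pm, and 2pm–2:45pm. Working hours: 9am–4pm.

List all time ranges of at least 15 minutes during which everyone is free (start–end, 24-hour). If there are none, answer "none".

10:15–10:30

Callum free within 09:00–16:00: 10:15–10:30, 11:15–12:30, 13:45–14:30, 15:30–15:45.
Farrukh free within 09:00–16:00: 09:00–10:30, 11:00–11:45, 12:15–15:30.
Oren free within 09:00–16:00: 09:00–10:45, 11:45–13:15, 14:45–15:30.
Ximena free within 09:00–16:00: 10:15–11:45, 12:15–13:15, 13:30–14:00, 14:45–16:00.
Gita ∩ Callum: 10:15–10:30, 11:15–12:00, 13:45–14:00.
Gita ∩ Callum ∩ Farrukh: 10:15–10:30, 11:15–11:45, 13:45–14:00.
Gita ∩ Callum ∩ Farrukh ∩ Oren: 10:15–10:30.
Gita ∩ Callum ∩ Farrukh ∩ Oren ∩ Ximena: 10:15–10:30.
Windows ≥ 15 min: 10:15–10:30.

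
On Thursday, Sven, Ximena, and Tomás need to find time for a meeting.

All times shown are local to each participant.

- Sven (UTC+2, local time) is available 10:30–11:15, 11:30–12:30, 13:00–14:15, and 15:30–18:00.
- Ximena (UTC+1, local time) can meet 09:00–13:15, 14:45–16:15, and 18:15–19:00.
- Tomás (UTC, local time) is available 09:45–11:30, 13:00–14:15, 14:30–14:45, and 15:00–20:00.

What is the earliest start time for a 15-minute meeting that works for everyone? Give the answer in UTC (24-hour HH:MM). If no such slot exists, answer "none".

09:45

Sven → UTC: 08:30–09:15, 09:30–10:30, 11:00–12:15, 13:30–16:00.
Ximena → UTC: 08:00–12:15, 13:45–15:15, 17:15–18:00.
Tomás → UTC: 09:45–11:30, 13:00–14:15, 14:30–14:45, 15:00–20:00.
Sven ∩ Ximena: 08:30–09:15, 09:30–10:30, 11:00–12:15, 13:45–15:15.
Sven ∩ Ximena ∩ Tomás: 09:45–10:30, 11:00–11:30, 13:45–14:15, 14:30–14:45, 15:00–15:15.
Windows ≥ 15 min: 09:45–10:30, 11:00–11:30, 13:45–14:15, 14:30–14:45, 15:00–15:15.
Earliest such window starts at 09:45.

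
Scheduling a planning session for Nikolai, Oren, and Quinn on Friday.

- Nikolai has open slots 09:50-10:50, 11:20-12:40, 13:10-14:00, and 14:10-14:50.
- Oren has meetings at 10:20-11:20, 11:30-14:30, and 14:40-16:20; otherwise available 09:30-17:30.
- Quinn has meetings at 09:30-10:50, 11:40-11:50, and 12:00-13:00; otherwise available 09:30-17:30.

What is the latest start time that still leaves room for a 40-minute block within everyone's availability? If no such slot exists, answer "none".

Oren free within 09:30–17:30: 09:30–10:20, 11:20–11:30, 14:30–14:40, 16:20–17:30.
Quinn free within 09:30–17:30: 10:50–11:40, 11:50–12:00, 13:00–17:30.
Nikolai ∩ Oren: 09:50–10:20, 11:20–11:30, 14:30–14:40.
Nikolai ∩ Oren ∩ Quinn: 11:20–11:30, 14:30–14:40.
Windows ≥ 40 min: (none).

none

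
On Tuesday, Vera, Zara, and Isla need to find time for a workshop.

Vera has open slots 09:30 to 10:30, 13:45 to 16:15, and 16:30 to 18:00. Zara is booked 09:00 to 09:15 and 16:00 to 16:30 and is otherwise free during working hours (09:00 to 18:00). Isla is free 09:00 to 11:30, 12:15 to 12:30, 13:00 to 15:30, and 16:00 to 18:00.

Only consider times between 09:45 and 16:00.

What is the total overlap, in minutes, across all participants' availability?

150 minutes

Zara free within 09:00–18:00: 09:15–16:00, 16:30–18:00.
Vera ∩ Zara: 09:30–10:30, 13:45–16:00, 16:30–18:00.
Vera ∩ Zara ∩ Isla: 09:30–10:30, 13:45–15:30, 16:30–18:00.
Restricted to 09:45–16:00: 09:45–10:30, 13:45–15:30.
Total common minutes: 45 + 105 = 150.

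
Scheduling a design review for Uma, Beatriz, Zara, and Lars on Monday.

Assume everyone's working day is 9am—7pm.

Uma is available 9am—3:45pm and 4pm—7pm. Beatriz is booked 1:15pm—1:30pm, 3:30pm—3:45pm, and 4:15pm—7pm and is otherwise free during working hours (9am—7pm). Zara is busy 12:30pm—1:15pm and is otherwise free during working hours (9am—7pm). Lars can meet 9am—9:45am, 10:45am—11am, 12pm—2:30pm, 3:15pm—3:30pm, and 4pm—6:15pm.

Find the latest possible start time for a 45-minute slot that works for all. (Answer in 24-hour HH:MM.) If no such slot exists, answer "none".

13:45

Beatriz free within 09:00–19:00: 09:00–13:15, 13:30–15:30, 15:45–16:15.
Zara free within 09:00–19:00: 09:00–12:30, 13:15–19:00.
Uma ∩ Beatriz: 09:00–13:15, 13:30–15:30, 16:00–16:15.
Uma ∩ Beatriz ∩ Zara: 09:00–12:30, 13:30–15:30, 16:00–16:15.
Uma ∩ Beatriz ∩ Zara ∩ Lars: 09:00–09:45, 10:45–11:00, 12:00–12:30, 13:30–14:30, 15:15–15:30, 16:00–16:15.
Windows ≥ 45 min: 09:00–09:45, 13:30–14:30.
Latest start in the last window 13:30–14:30 is 14:30 − 45 min = 13:45.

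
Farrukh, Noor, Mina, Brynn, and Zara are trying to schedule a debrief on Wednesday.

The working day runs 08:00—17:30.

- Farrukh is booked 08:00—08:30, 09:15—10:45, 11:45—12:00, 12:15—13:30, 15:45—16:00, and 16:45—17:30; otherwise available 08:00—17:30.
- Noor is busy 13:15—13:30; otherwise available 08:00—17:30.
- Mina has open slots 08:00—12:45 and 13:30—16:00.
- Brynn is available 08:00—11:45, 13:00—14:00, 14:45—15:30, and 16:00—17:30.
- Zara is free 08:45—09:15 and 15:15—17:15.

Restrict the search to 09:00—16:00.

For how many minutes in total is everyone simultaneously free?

30 minutes

Farrukh free within 08:00–17:30: 08:30–09:15, 10:45–11:45, 12:00–12:15, 13:30–15:45, 16:00–16:45.
Noor free within 08:00–17:30: 08:00–13:15, 13:30–17:30.
Farrukh ∩ Noor: 08:30–09:15, 10:45–11:45, 12:00–12:15, 13:30–15:45, 16:00–16:45.
Farrukh ∩ Noor ∩ Mina: 08:30–09:15, 10:45–11:45, 12:00–12:15, 13:30–15:45.
Farrukh ∩ Noor ∩ Mina ∩ Brynn: 08:30–09:15, 10:45–11:45, 13:30–14:00, 14:45–15:30.
Farrukh ∩ Noor ∩ Mina ∩ Brynn ∩ Zara: 08:45–09:15, 15:15–15:30.
Restricted to 09:00–16:00: 09:00–09:15, 15:15–15:30.
Total common minutes: 15 + 15 = 30.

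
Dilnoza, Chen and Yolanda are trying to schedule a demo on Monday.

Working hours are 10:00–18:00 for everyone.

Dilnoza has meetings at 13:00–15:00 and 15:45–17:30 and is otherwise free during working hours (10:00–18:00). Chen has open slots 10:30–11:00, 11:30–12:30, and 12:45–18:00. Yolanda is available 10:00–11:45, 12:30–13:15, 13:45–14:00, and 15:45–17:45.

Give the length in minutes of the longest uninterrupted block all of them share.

30 minutes

Dilnoza free within 10:00–18:00: 10:00–13:00, 15:00–15:45, 17:30–18:00.
Dilnoza ∩ Chen: 10:30–11:00, 11:30–12:30, 12:45–13:00, 15:00–15:45, 17:30–18:00.
Dilnoza ∩ Chen ∩ Yolanda: 10:30–11:00, 11:30–11:45, 12:45–13:00, 17:30–17:45.
Common window lengths: 30, 15, 15, 15 min; longest is 30.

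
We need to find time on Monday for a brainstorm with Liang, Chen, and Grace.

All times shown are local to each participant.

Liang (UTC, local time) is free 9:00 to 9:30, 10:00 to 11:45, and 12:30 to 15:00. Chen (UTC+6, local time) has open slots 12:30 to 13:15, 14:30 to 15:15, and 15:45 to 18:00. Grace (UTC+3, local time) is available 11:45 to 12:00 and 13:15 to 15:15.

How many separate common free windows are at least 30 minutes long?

Liang → UTC: 09:00–09:30, 10:00–11:45, 12:30–15:00.
Chen → UTC: 06:30–07:15, 08:30–09:15, 09:45–12:00.
Grace → UTC: 08:45–09:00, 10:15–12:15.
Liang ∩ Chen: 09:00–09:15, 10:00–11:45.
Liang ∩ Chen ∩ Grace: 10:15–11:45.
Windows ≥ 30 min: 10:15–11:45.
That's 1 window.

1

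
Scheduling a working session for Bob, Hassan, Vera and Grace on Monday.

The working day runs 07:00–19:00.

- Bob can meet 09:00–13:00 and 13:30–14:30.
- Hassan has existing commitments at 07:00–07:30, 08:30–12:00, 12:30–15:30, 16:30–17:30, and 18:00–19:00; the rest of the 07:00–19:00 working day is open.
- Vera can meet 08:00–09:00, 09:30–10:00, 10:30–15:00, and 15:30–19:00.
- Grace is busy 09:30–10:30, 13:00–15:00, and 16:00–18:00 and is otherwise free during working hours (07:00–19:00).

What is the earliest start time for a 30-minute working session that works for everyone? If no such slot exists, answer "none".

12:00

Hassan free within 07:00–19:00: 07:30–08:30, 12:00–12:30, 15:30–16:30, 17:30–18:00.
Grace free within 07:00–19:00: 07:00–09:30, 10:30–13:00, 15:00–16:00, 18:00–19:00.
Bob ∩ Hassan: 12:00–12:30.
Bob ∩ Hassan ∩ Vera: 12:00–12:30.
Bob ∩ Hassan ∩ Vera ∩ Grace: 12:00–12:30.
Windows ≥ 30 min: 12:00–12:30.
Earliest such window starts at 12:00.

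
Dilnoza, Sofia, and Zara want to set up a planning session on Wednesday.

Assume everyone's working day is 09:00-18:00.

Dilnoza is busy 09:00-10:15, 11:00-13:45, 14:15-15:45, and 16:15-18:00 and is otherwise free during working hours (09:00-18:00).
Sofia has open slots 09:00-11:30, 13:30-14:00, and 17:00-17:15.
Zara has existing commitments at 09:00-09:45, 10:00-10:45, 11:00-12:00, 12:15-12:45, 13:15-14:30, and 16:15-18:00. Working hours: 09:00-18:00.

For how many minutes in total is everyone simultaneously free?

15 minutes

Dilnoza free within 09:00–18:00: 10:15–11:00, 13:45–14:15, 15:45–16:15.
Zara free within 09:00–18:00: 09:45–10:00, 10:45–11:00, 12:00–12:15, 12:45–13:15, 14:30–16:15.
Dilnoza ∩ Sofia: 10:15–11:00, 13:45–14:00.
Dilnoza ∩ Sofia ∩ Zara: 10:45–11:00.
Total common minutes: 15.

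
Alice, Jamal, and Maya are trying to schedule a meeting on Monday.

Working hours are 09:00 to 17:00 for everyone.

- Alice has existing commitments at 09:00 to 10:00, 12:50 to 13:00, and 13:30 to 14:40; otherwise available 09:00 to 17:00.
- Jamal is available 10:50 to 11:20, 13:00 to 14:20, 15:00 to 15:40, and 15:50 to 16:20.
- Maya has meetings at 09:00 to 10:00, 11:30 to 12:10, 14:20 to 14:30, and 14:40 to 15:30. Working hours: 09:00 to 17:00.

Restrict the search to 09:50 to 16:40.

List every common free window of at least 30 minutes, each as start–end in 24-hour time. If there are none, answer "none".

10:50–11:20, 13:00–13:30, 15:50–16:20

Alice free within 09:00–17:00: 10:00–12:50, 13:00–13:30, 14:40–17:00.
Maya free within 09:00–17:00: 10:00–11:30, 12:10–14:20, 14:30–14:40, 15:30–17:00.
Alice ∩ Jamal: 10:50–11:20, 13:00–13:30, 15:00–15:40, 15:50–16:20.
Alice ∩ Jamal ∩ Maya: 10:50–11:20, 13:00–13:30, 15:30–15:40, 15:50–16:20.
Restricted to 09:50–16:40: 10:50–11:20, 13:00–13:30, 15:30–15:40, 15:50–16:20.
Windows ≥ 30 min: 10:50–11:20, 13:00–13:30, 15:50–16:20.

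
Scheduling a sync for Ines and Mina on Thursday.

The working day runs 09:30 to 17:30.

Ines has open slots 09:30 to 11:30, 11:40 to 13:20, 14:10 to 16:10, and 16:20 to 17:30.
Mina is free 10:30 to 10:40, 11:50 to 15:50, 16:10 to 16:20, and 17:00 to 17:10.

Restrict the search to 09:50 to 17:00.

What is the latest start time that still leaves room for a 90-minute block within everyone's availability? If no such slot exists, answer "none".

Ines ∩ Mina: 10:30–10:40, 11:50–13:20, 14:10–15:50, 17:00–17:10.
Restricted to 09:50–17:00: 10:30–10:40, 11:50–13:20, 14:10–15:50.
Windows ≥ 90 min: 11:50–13:20, 14:10–15:50.
Latest start in the last window 14:10–15:50 is 15:50 − 90 min = 14:20.

14:20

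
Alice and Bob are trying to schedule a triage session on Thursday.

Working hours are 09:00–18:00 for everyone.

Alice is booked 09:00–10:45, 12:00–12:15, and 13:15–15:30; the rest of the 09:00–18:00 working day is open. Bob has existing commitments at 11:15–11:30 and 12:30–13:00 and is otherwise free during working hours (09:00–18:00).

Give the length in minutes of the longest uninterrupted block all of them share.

Alice free within 09:00–18:00: 10:45–12:00, 12:15–13:15, 15:30–18:00.
Bob free within 09:00–18:00: 09:00–11:15, 11:30–12:30, 13:00–18:00.
Alice ∩ Bob: 10:45–11:15, 11:30–12:00, 12:15–12:30, 13:00–13:15, 15:30–18:00.
Common window lengths: 30, 30, 15, 15, 150 min; longest is 150.

150 minutes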